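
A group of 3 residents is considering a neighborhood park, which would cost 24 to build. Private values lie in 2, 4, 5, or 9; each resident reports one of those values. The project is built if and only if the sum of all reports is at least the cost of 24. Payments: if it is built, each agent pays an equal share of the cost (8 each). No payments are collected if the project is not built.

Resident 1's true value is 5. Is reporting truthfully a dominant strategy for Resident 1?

Yes

Check each profile of the others' reports and compare truth against every alternative report.
Others report (2, 2): truth gives 0, best alternative gives 0.
Others report (2, 4): truth gives 0, best alternative gives 0.
Others report (2, 5): truth gives 0, best alternative gives 0.
Others report (2, 9): truth gives 0, best alternative gives 0.
Others report (4, 2): truth gives 0, best alternative gives 0.
Others report (4, 4): truth gives 0, best alternative gives 0.
(Remaining 10 profiles checked similarly; truth is weakly best in each.)
In every case the truthful report is at least as good as any alternative, so it is a dominant strategy.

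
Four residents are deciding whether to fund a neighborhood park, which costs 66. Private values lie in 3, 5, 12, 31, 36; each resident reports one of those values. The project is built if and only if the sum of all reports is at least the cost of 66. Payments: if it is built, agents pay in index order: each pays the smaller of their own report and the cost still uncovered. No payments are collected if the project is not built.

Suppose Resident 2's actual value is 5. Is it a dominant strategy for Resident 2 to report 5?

No

Consider the case where Resident 1 reports 3, Resident 3 reports 31 and Resident 4 reports 31.
Truthful report 5: project built, pays 5, utility 5 - 5 = 0.
Report 3 instead: project built, pays 3, utility 5 - 3 = 2.
Since 2 > 0, reporting 3 is strictly better here, so truthful reporting is not dominant.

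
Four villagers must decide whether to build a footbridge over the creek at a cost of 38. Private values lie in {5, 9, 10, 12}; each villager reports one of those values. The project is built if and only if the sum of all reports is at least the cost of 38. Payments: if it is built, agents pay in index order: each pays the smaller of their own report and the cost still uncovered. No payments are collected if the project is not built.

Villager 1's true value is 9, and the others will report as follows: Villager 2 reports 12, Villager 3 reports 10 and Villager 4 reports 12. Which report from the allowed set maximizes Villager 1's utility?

Report 5: project built, pays 5, utility 9 - 5 = 4.
Report 9: project built, pays 9, utility 9 - 9 = 0.
Report 10: project built, pays 10, utility 9 - 10 = -1.
Report 12: project built, pays 12, utility 9 - 12 = -3.
The best choice is 5 with utility 4.

5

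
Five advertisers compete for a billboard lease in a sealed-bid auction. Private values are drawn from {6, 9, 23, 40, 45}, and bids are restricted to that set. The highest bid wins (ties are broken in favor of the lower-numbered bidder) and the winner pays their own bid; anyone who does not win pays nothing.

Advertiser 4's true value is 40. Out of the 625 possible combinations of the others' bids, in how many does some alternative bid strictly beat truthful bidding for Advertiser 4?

24

Others bid (6, 6, 6, 6): truth gives 0; bid 9 gives 31 > 0. Violating.
Others bid (6, 6, 6, 9): truth gives 0; bid 9 gives 31 > 0. Violating.
Others bid (6, 6, 6, 23): truth gives 0; bid 23 gives 17 > 0. Violating.
Others bid (6, 6, 9, 6): truth gives 0; bid 23 gives 17 > 0. Violating.
Others bid (6, 6, 6, 40): truth gives 0; no alternative beats it.
Others bid (6, 6, 6, 45): truth gives 0; no alternative beats it.
(Checking all 625 profiles: 24 have a profitable deviation, 601 do not.)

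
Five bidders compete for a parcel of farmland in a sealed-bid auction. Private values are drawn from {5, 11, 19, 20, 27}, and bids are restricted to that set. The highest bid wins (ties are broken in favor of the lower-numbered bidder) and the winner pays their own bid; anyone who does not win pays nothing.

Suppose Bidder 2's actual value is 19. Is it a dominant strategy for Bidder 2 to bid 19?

No

Consider the case where Bidder 1 bids 5, Bidder 3 bids 5, Bidder 4 bids 5 and Bidder 5 bids 5.
Truthful bid 19: wins, pays 19, utility 19 - 19 = 0.
Bid 11 instead: wins, pays 11, utility 19 - 11 = 8.
Since 8 > 0, bidding 11 is strictly better here, so truthful bidding is not dominant.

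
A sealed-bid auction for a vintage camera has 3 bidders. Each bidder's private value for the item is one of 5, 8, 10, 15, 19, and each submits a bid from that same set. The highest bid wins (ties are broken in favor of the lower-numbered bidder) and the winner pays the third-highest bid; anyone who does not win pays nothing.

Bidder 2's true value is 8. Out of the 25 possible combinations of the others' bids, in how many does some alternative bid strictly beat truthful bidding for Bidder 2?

6

Others bid (5, 10): truth gives 0; bid 10 gives 3 > 0. Violating.
Others bid (5, 15): truth gives 0; bid 15 gives 3 > 0. Violating.
Others bid (5, 19): truth gives 0; bid 19 gives 3 > 0. Violating.
Others bid (8, 5): truth gives 0; bid 10 gives 3 > 0. Violating.
Others bid (5, 5): truth gives 3; no alternative beats it.
Others bid (5, 8): truth gives 3; no alternative beats it.
(Checking all 25 profiles: 6 have a profitable deviation, 19 do not.)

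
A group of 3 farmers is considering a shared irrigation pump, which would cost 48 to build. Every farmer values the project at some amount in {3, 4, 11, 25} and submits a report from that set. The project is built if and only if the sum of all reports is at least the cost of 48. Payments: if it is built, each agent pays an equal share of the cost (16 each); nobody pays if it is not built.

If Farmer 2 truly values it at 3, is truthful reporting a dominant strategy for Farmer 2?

Yes

Check each profile of the others' reports and compare truth against every alternative report.
Others report (25, 25): truth gives -13, best alternative gives -13.
Others report (3, 3): truth gives 0, best alternative gives 0.
Others report (3, 4): truth gives 0, best alternative gives 0.
Others report (3, 11): truth gives 0, best alternative gives 0.
Others report (3, 25): truth gives 0, best alternative gives 0.
Others report (4, 3): truth gives 0, best alternative gives 0.
(Remaining 10 profiles checked similarly; truth is weakly best in each.)
In every case the truthful report is at least as good as any alternative, so it is a dominant strategy.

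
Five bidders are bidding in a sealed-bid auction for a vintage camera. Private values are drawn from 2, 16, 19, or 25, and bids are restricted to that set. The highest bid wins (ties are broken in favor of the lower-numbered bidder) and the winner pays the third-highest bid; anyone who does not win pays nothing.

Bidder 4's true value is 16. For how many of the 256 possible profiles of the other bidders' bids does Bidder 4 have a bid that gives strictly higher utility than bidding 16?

Others bid (2, 2, 2, 19): truth gives 0; bid 19 gives 14 > 0. Violating.
Others bid (2, 2, 2, 25): truth gives 0; bid 25 gives 14 > 0. Violating.
Others bid (2, 2, 16, 2): truth gives 0; bid 19 gives 14 > 0. Violating.
Others bid (2, 2, 19, 2): truth gives 0; bid 25 gives 14 > 0. Violating.
Others bid (2, 2, 2, 2): truth gives 14; no alternative beats it.
Others bid (2, 2, 2, 16): truth gives 14; no alternative beats it.
(Checking all 256 profiles: 8 have a profitable deviation, 248 do not.)

8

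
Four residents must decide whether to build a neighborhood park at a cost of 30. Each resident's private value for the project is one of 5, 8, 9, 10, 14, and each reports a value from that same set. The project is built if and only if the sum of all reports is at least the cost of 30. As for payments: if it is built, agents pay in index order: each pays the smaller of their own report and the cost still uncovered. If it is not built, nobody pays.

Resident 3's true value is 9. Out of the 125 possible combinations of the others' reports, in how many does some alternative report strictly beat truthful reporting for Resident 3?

Others report (5, 5, 14): truth gives 0; report 8 gives 1 > 0. Violating.
Others report (5, 8, 9): truth gives 0; report 8 gives 1 > 0. Violating.
Others report (5, 8, 10): truth gives 0; report 8 gives 1 > 0. Violating.
Others report (5, 8, 14): truth gives 0; report 5 gives 4 > 0. Violating.
Others report (5, 5, 5): truth gives 0; no alternative beats it.
Others report (5, 5, 8): truth gives 0; no alternative beats it.
(Checking all 125 profiles: 107 have a profitable deviation, 18 do not.)

107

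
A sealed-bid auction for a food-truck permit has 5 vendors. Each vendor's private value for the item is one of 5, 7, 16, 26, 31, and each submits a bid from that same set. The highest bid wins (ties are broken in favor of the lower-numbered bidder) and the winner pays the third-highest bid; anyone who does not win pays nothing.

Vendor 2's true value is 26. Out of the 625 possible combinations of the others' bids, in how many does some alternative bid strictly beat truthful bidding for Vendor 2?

108

Others bid (5, 5, 5, 31): truth gives 0; bid 31 gives 21 > 0. Violating.
Others bid (5, 5, 7, 31): truth gives 0; bid 31 gives 19 > 0. Violating.
Others bid (5, 5, 16, 31): truth gives 0; bid 31 gives 10 > 0. Violating.
Others bid (5, 5, 31, 5): truth gives 0; bid 31 gives 21 > 0. Violating.
Others bid (5, 5, 5, 5): truth gives 21; no alternative beats it.
Others bid (5, 5, 5, 7): truth gives 21; no alternative beats it.
(Checking all 625 profiles: 108 have a profitable deviation, 517 do not.)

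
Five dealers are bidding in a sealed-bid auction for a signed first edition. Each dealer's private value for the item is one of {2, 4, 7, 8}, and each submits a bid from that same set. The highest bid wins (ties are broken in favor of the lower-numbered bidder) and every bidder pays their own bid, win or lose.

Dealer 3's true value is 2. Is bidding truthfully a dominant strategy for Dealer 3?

Yes

Check each profile of the others' bids and compare truth against every alternative bid.
Others bid (2, 2, 2, 7): truth gives -2, best alternative gives -4.
Others bid (2, 2, 2, 8): truth gives -2, best alternative gives -4.
Others bid (2, 2, 4, 7): truth gives -2, best alternative gives -4.
Others bid (2, 2, 4, 8): truth gives -2, best alternative gives -4.
Others bid (2, 2, 7, 2): truth gives -2, best alternative gives -4.
Others bid (2, 2, 7, 4): truth gives -2, best alternative gives -4.
(Remaining 250 profiles checked similarly; truth is weakly best in each.)
In every case the truthful bid is at least as good as any alternative, so it is a dominant strategy.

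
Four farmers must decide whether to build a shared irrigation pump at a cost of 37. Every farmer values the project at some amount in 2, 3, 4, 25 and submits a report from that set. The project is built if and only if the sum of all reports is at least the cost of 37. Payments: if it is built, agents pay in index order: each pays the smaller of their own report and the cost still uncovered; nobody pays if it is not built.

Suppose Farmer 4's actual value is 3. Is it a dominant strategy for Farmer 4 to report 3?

Check each profile of the others' reports and compare truth against every alternative report.
Others report (2, 25, 25): truth gives 3, best alternative gives 3.
Others report (3, 25, 25): truth gives 3, best alternative gives 3.
Others report (4, 25, 25): truth gives 3, best alternative gives 3.
Others report (25, 2, 25): truth gives 3, best alternative gives 3.
Others report (25, 3, 25): truth gives 3, best alternative gives 3.
Others report (25, 4, 25): truth gives 3, best alternative gives 3.
(Remaining 58 profiles checked similarly; truth is weakly best in each.)
In every case the truthful report is at least as good as any alternative, so it is a dominant strategy.

Yes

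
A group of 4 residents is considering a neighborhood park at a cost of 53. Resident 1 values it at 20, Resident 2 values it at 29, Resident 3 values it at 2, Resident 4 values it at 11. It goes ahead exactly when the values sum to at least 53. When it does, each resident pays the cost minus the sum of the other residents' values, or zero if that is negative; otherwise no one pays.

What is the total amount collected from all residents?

33

Total value 62 ≥ cost 53, so it is built.
Resident 1: others sum to 42; max(0, 53 - 42) = 11.
Resident 2: others sum to 33; max(0, 53 - 33) = 20.
Resident 3: others sum to 60; max(0, 53 - 60) = 0.
Resident 4: others sum to 51; max(0, 53 - 51) = 2.
Total collected = 11 + 20 + 0 + 2 = 33.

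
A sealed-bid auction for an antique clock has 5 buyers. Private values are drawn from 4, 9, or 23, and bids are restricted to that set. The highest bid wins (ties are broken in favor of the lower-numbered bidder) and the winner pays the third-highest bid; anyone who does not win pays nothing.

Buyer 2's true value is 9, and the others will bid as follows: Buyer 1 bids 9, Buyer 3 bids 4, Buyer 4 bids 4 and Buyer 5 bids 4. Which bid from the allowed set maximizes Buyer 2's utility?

Bid 4: loses, pays 0, utility 0.
Bid 9: loses, pays 0, utility 0.
Bid 23: wins, pays 4, utility 9 - 4 = 5.
The best choice is 23 with utility 5.

23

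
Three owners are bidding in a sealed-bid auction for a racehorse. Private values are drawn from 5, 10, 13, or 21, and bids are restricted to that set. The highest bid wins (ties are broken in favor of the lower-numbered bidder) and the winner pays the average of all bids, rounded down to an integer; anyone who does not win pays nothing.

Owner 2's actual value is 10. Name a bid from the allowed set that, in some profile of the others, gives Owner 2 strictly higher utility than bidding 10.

13

Suppose Owner 1 bids 10 and Owner 3 bids 5.
Bid 10: loses, pays 0, utility 0.
Bid 13: wins, pays 9, utility 10 - 9 = 1.
So bidding 13 beats truth here (1 > 0).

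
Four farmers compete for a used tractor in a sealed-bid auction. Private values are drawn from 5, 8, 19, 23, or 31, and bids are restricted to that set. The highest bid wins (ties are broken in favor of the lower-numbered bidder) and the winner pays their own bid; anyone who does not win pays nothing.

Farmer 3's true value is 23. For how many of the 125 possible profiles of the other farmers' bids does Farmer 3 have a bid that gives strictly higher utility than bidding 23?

Others bid (5, 5, 5): truth gives 0; bid 8 gives 15 > 0. Violating.
Others bid (5, 5, 8): truth gives 0; bid 8 gives 15 > 0. Violating.
Others bid (5, 5, 19): truth gives 0; bid 19 gives 4 > 0. Violating.
Others bid (5, 8, 5): truth gives 0; bid 19 gives 4 > 0. Violating.
Others bid (5, 5, 23): truth gives 0; no alternative beats it.
Others bid (5, 5, 31): truth gives 0; no alternative beats it.
(Checking all 125 profiles: 12 have a profitable deviation, 113 do not.)

12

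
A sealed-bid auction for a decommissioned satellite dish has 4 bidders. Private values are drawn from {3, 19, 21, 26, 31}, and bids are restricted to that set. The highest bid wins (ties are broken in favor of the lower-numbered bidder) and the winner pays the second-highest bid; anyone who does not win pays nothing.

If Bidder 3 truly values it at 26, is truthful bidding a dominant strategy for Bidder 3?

Yes

Check each profile of the others' bids and compare truth against every alternative bid.
Others bid (3, 3, 3): truth gives 23, best alternative gives 23.
Others bid (3, 3, 19): truth gives 7, best alternative gives 7.
Others bid (3, 19, 3): truth gives 7, best alternative gives 7.
Others bid (3, 19, 19): truth gives 7, best alternative gives 7.
Others bid (19, 3, 3): truth gives 7, best alternative gives 7.
Others bid (19, 3, 19): truth gives 7, best alternative gives 7.
(Remaining 119 profiles checked similarly; truth is weakly best in each.)
In every case the truthful bid is at least as good as any alternative, so it is a dominant strategy.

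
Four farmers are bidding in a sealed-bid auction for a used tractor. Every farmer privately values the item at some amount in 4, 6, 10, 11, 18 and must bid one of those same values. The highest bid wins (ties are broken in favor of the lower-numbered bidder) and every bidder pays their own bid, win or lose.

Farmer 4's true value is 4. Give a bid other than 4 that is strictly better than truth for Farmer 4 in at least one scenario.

6

Suppose Farmer 1 bids 4, Farmer 2 bids 4 and Farmer 3 bids 4.
Bid 4: loses but pays 4, utility -4.
Bid 6: wins, pays 6, utility 4 - 6 = -2.
So bidding 6 beats truth here (-2 > -4).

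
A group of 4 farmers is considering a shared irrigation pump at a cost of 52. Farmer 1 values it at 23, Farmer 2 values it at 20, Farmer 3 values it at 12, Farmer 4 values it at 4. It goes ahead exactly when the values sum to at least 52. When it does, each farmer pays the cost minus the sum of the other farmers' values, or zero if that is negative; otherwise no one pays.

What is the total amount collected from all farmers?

34

Total value 59 ≥ cost 52, so it is built.
Farmer 1: others sum to 36; max(0, 52 - 36) = 16.
Farmer 2: others sum to 39; max(0, 52 - 39) = 13.
Farmer 3: others sum to 47; max(0, 52 - 47) = 5.
Farmer 4: others sum to 55; max(0, 52 - 55) = 0.
Total collected = 16 + 13 + 5 + 0 = 34.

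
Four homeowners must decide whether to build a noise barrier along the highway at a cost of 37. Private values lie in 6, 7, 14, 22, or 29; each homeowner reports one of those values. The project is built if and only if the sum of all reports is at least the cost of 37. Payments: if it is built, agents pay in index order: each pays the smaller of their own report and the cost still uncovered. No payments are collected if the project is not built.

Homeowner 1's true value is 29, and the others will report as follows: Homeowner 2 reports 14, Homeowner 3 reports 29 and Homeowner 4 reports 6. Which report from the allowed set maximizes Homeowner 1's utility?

Report 6: project built, pays 6, utility 29 - 6 = 23.
Report 7: project built, pays 7, utility 29 - 7 = 22.
Report 14: project built, pays 14, utility 29 - 14 = 15.
Report 22: project built, pays 22, utility 29 - 22 = 7.
Report 29: project built, pays 29, utility 29 - 29 = 0.
The best choice is 6 with utility 23.

6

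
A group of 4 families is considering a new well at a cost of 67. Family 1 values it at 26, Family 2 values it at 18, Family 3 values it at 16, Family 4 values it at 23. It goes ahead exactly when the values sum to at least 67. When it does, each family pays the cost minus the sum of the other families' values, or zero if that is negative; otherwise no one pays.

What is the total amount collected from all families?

19

Total value 83 ≥ cost 67, so it is built.
Family 1: others sum to 57; max(0, 67 - 57) = 10.
Family 2: others sum to 65; max(0, 67 - 65) = 2.
Family 3: others sum to 67; max(0, 67 - 67) = 0.
Family 4: others sum to 60; max(0, 67 - 60) = 7.
Total collected = 10 + 2 + 0 + 7 = 19.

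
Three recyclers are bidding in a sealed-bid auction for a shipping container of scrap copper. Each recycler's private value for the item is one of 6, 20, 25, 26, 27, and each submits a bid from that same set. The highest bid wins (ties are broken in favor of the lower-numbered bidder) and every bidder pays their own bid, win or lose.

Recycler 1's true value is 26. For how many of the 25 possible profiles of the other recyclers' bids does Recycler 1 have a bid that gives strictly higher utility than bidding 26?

18

Others bid (6, 6): truth gives 0; bid 6 gives 20 > 0. Violating.
Others bid (6, 20): truth gives 0; bid 20 gives 6 > 0. Violating.
Others bid (6, 25): truth gives 0; bid 25 gives 1 > 0. Violating.
Others bid (6, 27): truth gives -26; bid 27 gives -1 > -26. Violating.
Others bid (6, 26): truth gives 0; no alternative beats it.
Others bid (20, 26): truth gives 0; no alternative beats it.
(Checking all 25 profiles: 18 have a profitable deviation, 7 do not.)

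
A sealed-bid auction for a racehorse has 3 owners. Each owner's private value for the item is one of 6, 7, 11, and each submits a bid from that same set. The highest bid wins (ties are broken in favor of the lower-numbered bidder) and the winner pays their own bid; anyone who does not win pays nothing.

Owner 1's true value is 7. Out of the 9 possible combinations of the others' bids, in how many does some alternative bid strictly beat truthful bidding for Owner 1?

Others bid (6, 6): truth gives 0; bid 6 gives 1 > 0. Violating.
Others bid (6, 7): truth gives 0; no alternative beats it.
Others bid (6, 11): truth gives 0; no alternative beats it.
(Checking all 9 profiles: 1 has a profitable deviation, 8 do not.)

1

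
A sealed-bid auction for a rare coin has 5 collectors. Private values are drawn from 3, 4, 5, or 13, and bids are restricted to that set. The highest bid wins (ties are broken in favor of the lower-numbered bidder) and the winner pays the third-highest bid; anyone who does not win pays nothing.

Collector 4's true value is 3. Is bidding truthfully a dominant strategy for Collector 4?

Check each profile of the others' bids and compare truth against every alternative bid.
Others bid (3, 3, 3, 3): truth gives 0, best alternative gives 0.
Others bid (3, 3, 3, 4): truth gives 0, best alternative gives 0.
Others bid (3, 3, 3, 5): truth gives 0, best alternative gives 0.
Others bid (3, 3, 3, 13): truth gives 0, best alternative gives 0.
Others bid (3, 3, 4, 3): truth gives 0, best alternative gives 0.
Others bid (3, 3, 4, 4): truth gives 0, best alternative gives 0.
(Remaining 250 profiles checked similarly; truth is weakly best in each.)
In every case the truthful bid is at least as good as any alternative, so it is a dominant strategy.

Yes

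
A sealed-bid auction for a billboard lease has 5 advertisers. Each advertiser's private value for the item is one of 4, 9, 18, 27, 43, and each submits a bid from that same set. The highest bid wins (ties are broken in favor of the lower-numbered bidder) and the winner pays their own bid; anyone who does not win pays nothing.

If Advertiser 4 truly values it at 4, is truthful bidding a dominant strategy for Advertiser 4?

Check each profile of the others' bids and compare truth against every alternative bid.
Others bid (4, 4, 4, 4): truth gives 0, best alternative gives -5.
Others bid (4, 4, 4, 9): truth gives 0, best alternative gives -5.
Others bid (4, 4, 4, 18): truth gives 0, best alternative gives 0.
Others bid (4, 4, 4, 27): truth gives 0, best alternative gives 0.
Others bid (4, 4, 4, 43): truth gives 0, best alternative gives 0.
Others bid (4, 4, 9, 4): truth gives 0, best alternative gives 0.
(Remaining 619 profiles checked similarly; truth is weakly best in each.)
In every case the truthful bid is at least as good as any alternative, so it is a dominant strategy.

Yes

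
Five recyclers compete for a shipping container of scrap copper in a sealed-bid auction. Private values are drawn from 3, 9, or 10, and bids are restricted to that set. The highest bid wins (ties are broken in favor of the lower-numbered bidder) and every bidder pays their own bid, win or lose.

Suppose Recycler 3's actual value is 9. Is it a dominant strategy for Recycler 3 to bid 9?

No

Consider the case where Recycler 1 bids 3, Recycler 2 bids 3, Recycler 4 bids 3 and Recycler 5 bids 10.
Truthful bid 9: loses but pays 9, utility -9.
Bid 3 instead: loses but pays 3, utility -3.
Since -3 > -9, bidding 3 is strictly better here, so truthful bidding is not dominant.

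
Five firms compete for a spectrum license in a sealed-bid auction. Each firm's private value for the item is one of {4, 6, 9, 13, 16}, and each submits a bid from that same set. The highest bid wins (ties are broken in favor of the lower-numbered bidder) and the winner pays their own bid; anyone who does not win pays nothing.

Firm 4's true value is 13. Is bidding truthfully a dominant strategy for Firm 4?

Consider the case where Firm 1 bids 4, Firm 2 bids 4, Firm 3 bids 4 and Firm 5 bids 4.
Truthful bid 13: wins, pays 13, utility 13 - 13 = 0.
Bid 6 instead: wins, pays 6, utility 13 - 6 = 7.
Since 7 > 0, bidding 6 is strictly better here, so truthful bidding is not dominant.

No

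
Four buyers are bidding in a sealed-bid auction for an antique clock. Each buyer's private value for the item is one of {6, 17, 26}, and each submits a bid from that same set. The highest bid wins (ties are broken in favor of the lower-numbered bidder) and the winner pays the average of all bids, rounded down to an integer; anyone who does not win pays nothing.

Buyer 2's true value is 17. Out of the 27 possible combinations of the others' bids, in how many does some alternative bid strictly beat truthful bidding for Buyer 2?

Others bid (6, 6, 26): truth gives 0; bid 26 gives 1 > 0. Violating.
Others bid (6, 26, 6): truth gives 0; bid 26 gives 1 > 0. Violating.
Others bid (17, 6, 6): truth gives 0; bid 26 gives 4 > 0. Violating.
Others bid (17, 6, 17): truth gives 0; bid 26 gives 1 > 0. Violating.
Others bid (6, 6, 6): truth gives 9; no alternative beats it.
Others bid (6, 6, 17): truth gives 6; no alternative beats it.
(Checking all 27 profiles: 5 have a profitable deviation, 22 do not.)

5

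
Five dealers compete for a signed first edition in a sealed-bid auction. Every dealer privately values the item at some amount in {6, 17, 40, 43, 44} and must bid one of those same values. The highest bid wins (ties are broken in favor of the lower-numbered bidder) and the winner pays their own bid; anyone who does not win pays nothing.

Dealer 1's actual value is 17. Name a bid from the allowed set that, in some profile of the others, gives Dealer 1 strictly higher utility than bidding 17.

6

Suppose Dealer 2 bids 6, Dealer 3 bids 6, Dealer 4 bids 6 and Dealer 5 bids 6.
Bid 17: wins, pays 17, utility 17 - 17 = 0.
Bid 6: wins, pays 6, utility 17 - 6 = 11.
So bidding 6 beats truth here (11 > 0).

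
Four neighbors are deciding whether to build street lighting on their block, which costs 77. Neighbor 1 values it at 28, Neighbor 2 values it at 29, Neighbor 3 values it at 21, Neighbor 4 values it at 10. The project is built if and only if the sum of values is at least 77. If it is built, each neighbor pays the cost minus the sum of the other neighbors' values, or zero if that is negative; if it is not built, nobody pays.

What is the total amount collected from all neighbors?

Total value 88 ≥ cost 77, so it is built.
Neighbor 1: others sum to 60; max(0, 77 - 60) = 17.
Neighbor 2: others sum to 59; max(0, 77 - 59) = 18.
Neighbor 3: others sum to 67; max(0, 77 - 67) = 10.
Neighbor 4: others sum to 78; max(0, 77 - 78) = 0.
Total collected = 17 + 18 + 10 + 0 = 45.

45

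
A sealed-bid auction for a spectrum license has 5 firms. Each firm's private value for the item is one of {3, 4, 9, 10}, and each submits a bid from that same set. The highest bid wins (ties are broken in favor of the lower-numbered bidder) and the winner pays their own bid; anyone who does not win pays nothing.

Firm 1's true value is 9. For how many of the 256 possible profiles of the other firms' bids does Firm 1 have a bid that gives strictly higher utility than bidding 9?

Others bid (3, 3, 3, 3): truth gives 0; bid 3 gives 6 > 0. Violating.
Others bid (3, 3, 3, 4): truth gives 0; bid 4 gives 5 > 0. Violating.
Others bid (3, 3, 4, 3): truth gives 0; bid 4 gives 5 > 0. Violating.
Others bid (3, 3, 4, 4): truth gives 0; bid 4 gives 5 > 0. Violating.
Others bid (3, 3, 3, 9): truth gives 0; no alternative beats it.
Others bid (3, 3, 3, 10): truth gives 0; no alternative beats it.
(Checking all 256 profiles: 16 have a profitable deviation, 240 do not.)

16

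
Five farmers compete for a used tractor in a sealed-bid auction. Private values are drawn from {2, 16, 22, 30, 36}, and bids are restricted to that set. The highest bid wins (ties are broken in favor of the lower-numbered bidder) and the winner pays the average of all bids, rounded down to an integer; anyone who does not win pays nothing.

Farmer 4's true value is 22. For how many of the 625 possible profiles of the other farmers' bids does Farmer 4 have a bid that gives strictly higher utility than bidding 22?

141

Others bid (2, 2, 2, 2): truth gives 16; bid 16 gives 18 > 16. Violating.
Others bid (2, 2, 2, 16): truth gives 14; bid 16 gives 15 > 14. Violating.
Others bid (2, 2, 2, 30): truth gives 0; bid 30 gives 9 > 0. Violating.
Others bid (2, 2, 2, 36): truth gives 0; bid 36 gives 7 > 0. Violating.
Others bid (2, 2, 2, 22): truth gives 12; no alternative beats it.
Others bid (2, 2, 16, 2): truth gives 14; no alternative beats it.
(Checking all 625 profiles: 141 have a profitable deviation, 484 do not.)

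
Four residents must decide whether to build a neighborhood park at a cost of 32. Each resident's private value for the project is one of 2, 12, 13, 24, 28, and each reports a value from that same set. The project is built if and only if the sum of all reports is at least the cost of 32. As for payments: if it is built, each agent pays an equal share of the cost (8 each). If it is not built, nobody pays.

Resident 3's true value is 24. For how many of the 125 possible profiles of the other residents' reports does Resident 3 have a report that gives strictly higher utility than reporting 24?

Others report (2, 2, 2): truth gives 0; report 28 gives 16 > 0. Violating.
Others report (2, 2, 12): truth gives 16; no alternative beats it.
Others report (2, 2, 13): truth gives 16; no alternative beats it.
(Checking all 125 profiles: 1 has a profitable deviation, 124 do not.)

1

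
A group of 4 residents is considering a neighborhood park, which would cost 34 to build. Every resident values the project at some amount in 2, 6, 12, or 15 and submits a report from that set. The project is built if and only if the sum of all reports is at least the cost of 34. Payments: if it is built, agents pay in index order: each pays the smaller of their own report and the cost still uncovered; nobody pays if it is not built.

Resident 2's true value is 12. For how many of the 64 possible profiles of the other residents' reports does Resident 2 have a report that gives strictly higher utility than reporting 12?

29

Others report (2, 12, 15): truth gives 0; report 6 gives 6 > 0. Violating.
Others report (2, 15, 12): truth gives 0; report 6 gives 6 > 0. Violating.
Others report (2, 15, 15): truth gives 0; report 2 gives 10 > 0. Violating.
Others report (6, 12, 12): truth gives 0; report 6 gives 6 > 0. Violating.
Others report (2, 2, 2): truth gives 0; no alternative beats it.
Others report (2, 2, 6): truth gives 0; no alternative beats it.
(Checking all 64 profiles: 29 have a profitable deviation, 35 do not.)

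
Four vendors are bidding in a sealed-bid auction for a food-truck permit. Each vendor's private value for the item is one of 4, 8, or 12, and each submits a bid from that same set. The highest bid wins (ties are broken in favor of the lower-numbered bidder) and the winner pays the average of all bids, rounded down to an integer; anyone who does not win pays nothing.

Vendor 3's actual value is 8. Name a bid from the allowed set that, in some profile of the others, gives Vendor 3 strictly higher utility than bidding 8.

12

Suppose Vendor 1 bids 4, Vendor 2 bids 8 and Vendor 4 bids 4.
Bid 8: loses, pays 0, utility 0.
Bid 12: wins, pays 7, utility 8 - 7 = 1.
So bidding 12 beats truth here (1 > 0).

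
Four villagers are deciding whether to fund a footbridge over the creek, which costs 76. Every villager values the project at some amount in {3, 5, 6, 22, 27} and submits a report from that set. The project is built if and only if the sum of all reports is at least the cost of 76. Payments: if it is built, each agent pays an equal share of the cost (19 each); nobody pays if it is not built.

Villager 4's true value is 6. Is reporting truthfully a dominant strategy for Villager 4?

No

Consider the case where Villager 1 reports 22, Villager 2 reports 22 and Villager 3 reports 27.
Truthful report 6: project built, pays 19, utility 6 - 19 = -13.
Report 3 instead: project not built, utility 0.
Since 0 > -13, reporting 3 is strictly better here, so truthful reporting is not dominant.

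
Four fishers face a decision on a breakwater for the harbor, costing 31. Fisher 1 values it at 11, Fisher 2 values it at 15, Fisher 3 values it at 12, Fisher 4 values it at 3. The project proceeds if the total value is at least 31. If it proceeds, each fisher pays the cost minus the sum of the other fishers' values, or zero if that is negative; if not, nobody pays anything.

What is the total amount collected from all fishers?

8

Total value 41 ≥ cost 31, so it is built.
Fisher 1: others sum to 30; max(0, 31 - 30) = 1.
Fisher 2: others sum to 26; max(0, 31 - 26) = 5.
Fisher 3: others sum to 29; max(0, 31 - 29) = 2.
Fisher 4: others sum to 38; max(0, 31 - 38) = 0.
Total collected = 1 + 5 + 2 + 0 = 8.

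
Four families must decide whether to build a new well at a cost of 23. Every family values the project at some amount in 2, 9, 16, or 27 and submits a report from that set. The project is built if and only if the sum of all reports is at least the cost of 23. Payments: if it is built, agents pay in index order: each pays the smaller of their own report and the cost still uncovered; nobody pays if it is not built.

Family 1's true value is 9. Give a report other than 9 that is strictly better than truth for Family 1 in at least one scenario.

2

Suppose Family 2 reports 2, Family 3 reports 2 and Family 4 reports 27.
Report 9: project built, pays 9, utility 9 - 9 = 0.
Report 2: project built, pays 2, utility 9 - 2 = 7.
So reporting 2 beats truth here (7 > 0).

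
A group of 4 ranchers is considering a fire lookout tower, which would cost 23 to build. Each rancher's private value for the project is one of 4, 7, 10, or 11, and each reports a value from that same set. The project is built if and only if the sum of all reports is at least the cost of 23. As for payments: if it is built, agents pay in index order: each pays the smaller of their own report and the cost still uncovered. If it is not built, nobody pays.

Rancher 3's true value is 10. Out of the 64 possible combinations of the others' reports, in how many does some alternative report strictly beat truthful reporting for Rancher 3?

Others report (4, 4, 10): truth gives 0; report 7 gives 3 > 0. Violating.
Others report (4, 4, 11): truth gives 0; report 4 gives 6 > 0. Violating.
Others report (4, 7, 7): truth gives 0; report 7 gives 3 > 0. Violating.
Others report (4, 7, 10): truth gives 0; report 4 gives 6 > 0. Violating.
Others report (4, 4, 4): truth gives 0; no alternative beats it.
Others report (4, 4, 7): truth gives 0; no alternative beats it.
(Checking all 64 profiles: 44 have a profitable deviation, 20 do not.)

44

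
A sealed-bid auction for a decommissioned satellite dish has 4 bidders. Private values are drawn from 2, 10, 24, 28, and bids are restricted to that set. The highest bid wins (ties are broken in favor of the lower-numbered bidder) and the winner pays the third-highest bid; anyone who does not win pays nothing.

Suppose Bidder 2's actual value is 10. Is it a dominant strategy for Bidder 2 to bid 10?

No

Consider the case where Bidder 1 bids 2, Bidder 3 bids 2 and Bidder 4 bids 24.
Truthful bid 10: loses, pays 0, utility 0.
Bid 24 instead: wins, pays 2, utility 10 - 2 = 8.
Since 8 > 0, bidding 24 is strictly better here, so truthful bidding is not dominant.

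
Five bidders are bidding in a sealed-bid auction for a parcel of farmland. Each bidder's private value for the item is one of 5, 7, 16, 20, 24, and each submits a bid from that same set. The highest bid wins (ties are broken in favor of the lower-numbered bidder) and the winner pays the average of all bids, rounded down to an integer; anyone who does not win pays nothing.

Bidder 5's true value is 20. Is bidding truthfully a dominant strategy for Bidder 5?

No

Consider the case where Bidder 1 bids 5, Bidder 2 bids 5, Bidder 3 bids 5 and Bidder 4 bids 5.
Truthful bid 20: wins, pays 8, utility 20 - 8 = 12.
Bid 7 instead: wins, pays 5, utility 20 - 5 = 15.
Since 15 > 12, bidding 7 is strictly better here, so truthful bidding is not dominant.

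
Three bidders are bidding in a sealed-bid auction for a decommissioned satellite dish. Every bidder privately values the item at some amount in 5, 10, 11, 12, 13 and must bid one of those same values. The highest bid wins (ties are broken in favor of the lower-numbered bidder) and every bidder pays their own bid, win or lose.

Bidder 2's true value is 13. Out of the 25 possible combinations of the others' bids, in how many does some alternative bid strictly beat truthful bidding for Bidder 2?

17

Others bid (5, 5): truth gives 0; bid 10 gives 3 > 0. Violating.
Others bid (5, 10): truth gives 0; bid 10 gives 3 > 0. Violating.
Others bid (5, 11): truth gives 0; bid 11 gives 2 > 0. Violating.
Others bid (5, 12): truth gives 0; bid 12 gives 1 > 0. Violating.
Others bid (5, 13): truth gives 0; no alternative beats it.
Others bid (10, 13): truth gives 0; no alternative beats it.
(Checking all 25 profiles: 17 have a profitable deviation, 8 do not.)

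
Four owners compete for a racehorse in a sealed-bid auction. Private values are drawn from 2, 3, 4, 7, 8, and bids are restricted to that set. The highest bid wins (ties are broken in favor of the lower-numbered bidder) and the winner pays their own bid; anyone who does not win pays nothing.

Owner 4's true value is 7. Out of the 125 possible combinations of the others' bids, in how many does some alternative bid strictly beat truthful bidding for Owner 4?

8

Others bid (2, 2, 2): truth gives 0; bid 3 gives 4 > 0. Violating.
Others bid (2, 2, 3): truth gives 0; bid 4 gives 3 > 0. Violating.
Others bid (2, 3, 2): truth gives 0; bid 4 gives 3 > 0. Violating.
Others bid (2, 3, 3): truth gives 0; bid 4 gives 3 > 0. Violating.
Others bid (2, 2, 4): truth gives 0; no alternative beats it.
Others bid (2, 2, 7): truth gives 0; no alternative beats it.
(Checking all 125 profiles: 8 have a profitable deviation, 117 do not.)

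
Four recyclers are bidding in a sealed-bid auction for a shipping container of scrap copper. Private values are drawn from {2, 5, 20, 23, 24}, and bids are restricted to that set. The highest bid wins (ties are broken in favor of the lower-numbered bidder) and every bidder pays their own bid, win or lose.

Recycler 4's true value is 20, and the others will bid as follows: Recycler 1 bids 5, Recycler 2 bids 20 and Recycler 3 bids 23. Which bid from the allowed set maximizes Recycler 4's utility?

Bid 2: loses but pays 2, utility -2.
Bid 5: loses but pays 5, utility -5.
Bid 20: loses but pays 20, utility -20.
Bid 23: loses but pays 23, utility -23.
Bid 24: wins, pays 24, utility 20 - 24 = -4.
The best choice is 2 with utility -2.

2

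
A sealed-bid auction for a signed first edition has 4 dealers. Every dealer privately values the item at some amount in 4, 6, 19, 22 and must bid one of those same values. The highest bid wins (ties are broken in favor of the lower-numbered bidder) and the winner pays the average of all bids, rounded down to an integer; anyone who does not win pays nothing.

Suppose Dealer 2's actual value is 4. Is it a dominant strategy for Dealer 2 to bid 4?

Check each profile of the others' bids and compare truth against every alternative bid.
Others bid (4, 4, 6): truth gives 0, best alternative gives -1.
Others bid (4, 6, 4): truth gives 0, best alternative gives -1.
Others bid (4, 6, 6): truth gives 0, best alternative gives -1.
Others bid (4, 4, 4): truth gives 0, best alternative gives 0.
Others bid (4, 4, 19): truth gives 0, best alternative gives 0.
Others bid (4, 4, 22): truth gives 0, best alternative gives 0.
(Remaining 58 profiles checked similarly; truth is weakly best in each.)
In every case the truthful bid is at least as good as any alternative, so it is a dominant strategy.

Yes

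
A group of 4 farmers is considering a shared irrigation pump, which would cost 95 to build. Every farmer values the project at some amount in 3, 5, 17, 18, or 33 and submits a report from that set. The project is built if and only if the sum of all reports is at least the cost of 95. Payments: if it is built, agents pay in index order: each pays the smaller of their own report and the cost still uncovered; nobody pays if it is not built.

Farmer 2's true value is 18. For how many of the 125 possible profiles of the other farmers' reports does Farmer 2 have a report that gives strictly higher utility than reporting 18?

Others report (17, 33, 33): truth gives 0; report 17 gives 1 > 0. Violating.
Others report (18, 33, 33): truth gives 0; report 17 gives 1 > 0. Violating.
Others report (33, 17, 33): truth gives 0; report 17 gives 1 > 0. Violating.
Others report (33, 18, 33): truth gives 0; report 17 gives 1 > 0. Violating.
Others report (3, 3, 3): truth gives 0; no alternative beats it.
Others report (3, 3, 5): truth gives 0; no alternative beats it.
(Checking all 125 profiles: 7 have a profitable deviation, 118 do not.)

7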